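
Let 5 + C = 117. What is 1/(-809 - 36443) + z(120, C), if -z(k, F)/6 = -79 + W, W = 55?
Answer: 5364287/37252 ≈ 144.00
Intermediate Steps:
C = 112 (C = -5 + 117 = 112)
z(k, F) = 144 (z(k, F) = -6*(-79 + 55) = -6*(-24) = 144)
1/(-809 - 36443) + z(120, C) = 1/(-809 - 36443) + 144 = 1/(-37252) + 144 = -1/37252 + 144 = 5364287/37252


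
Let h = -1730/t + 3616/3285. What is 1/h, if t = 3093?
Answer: 3386835/1833746 ≈ 1.8469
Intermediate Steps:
h = 1833746/3386835 (h = -1730/3093 + 3616/3285 = 1833746/3386835 ≈ 0.54143)
1/h = 1/(1833746/3386835) = 3386835/1833746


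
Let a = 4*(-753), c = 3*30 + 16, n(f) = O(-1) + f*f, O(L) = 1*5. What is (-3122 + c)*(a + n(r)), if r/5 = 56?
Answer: -227385288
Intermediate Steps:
r = 280 (r = 5*56 = 280)
O(L) = 5
n(f) = 5 + f² (n(f) = 5 + f*f = 5 + f²)
c = 106 (c = 90 + 16 = 106)
a = -3012
(-3122 + c)*(a + n(r)) = (-3122 + 106)*(-3012 + (5 + 280²)) = -3016*(-3012 + (5 + 78400)) = -3016*(-3012 + 78405) = -3016*75393 = -227385288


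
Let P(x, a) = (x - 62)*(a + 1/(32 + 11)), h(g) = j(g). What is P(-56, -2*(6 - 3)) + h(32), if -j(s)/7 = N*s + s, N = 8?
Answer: -56362/43 ≈ -1310.7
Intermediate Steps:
j(s) = -63*s (j(s) = -7*(8*s + s) = -63*s)
h(g) = -63*g
P(x, a) = (-62 + x)*(1/43 + a) (P(x, a) = (-62 + x)*(a + 1/43) = (-62 + x)*(1/43 + a))
P(-56, -2*(6 - 3)) + h(32) = (-62/43 - (-124)*(6 - 3) + (1/43)*(-56) - 2*(6 - 3)*(-56)) - 63*32 = (-62/43 - (-124)*3 - 56/43 - 2*3*(-56)) - 2016 = (-62/43 - 62*(-6) - 56/43 - 6*(-56)) - 2016 = (-62/43 + 372 - 56/43 + 336) - 2016 = 30326/43 - 2016 = -56362/43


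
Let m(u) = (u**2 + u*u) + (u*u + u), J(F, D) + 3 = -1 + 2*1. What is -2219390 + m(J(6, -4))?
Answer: -2219380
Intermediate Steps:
J(F, D) = -2 (J(F, D) = -3 + (-1 + 2*1) = -3 + (-1 + 2) = -3 + 1 = -2)
m(u) = u + 3*u**2 (m(u) = (u**2 + u**2) + (u**2 + u) = 2*u**2 + (u + u**2) = u + 3*u**2)
-2219390 + m(J(6, -4)) = -2219390 - 2*(1 + 3*(-2)) = -2219390 - 2*(1 - 6) = -2219390 - 2*(-5) = -2219390 + 10 = -2219380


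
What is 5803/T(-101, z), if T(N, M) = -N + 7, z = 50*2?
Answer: 5803/108 ≈ 53.732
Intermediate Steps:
z = 100
T(N, M) = 7 - N
5803/T(-101, z) = 5803/(7 - 1*(-101)) = 5803/(7 + 101) = 5803/108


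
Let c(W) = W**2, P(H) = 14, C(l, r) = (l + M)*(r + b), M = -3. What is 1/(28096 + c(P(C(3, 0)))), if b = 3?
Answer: 1/28292 ≈ 3.5346e-5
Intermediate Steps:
C(l, r) = (-3 + l)*(3 + r) (C(l, r) = (l - 3)*(r + 3) = (-3 + l)*(3 + r))
1/(28096 + c(P(C(3, 0)))) = 1/(28096 + 14**2) = 1/(28096 + 196) = 1/28292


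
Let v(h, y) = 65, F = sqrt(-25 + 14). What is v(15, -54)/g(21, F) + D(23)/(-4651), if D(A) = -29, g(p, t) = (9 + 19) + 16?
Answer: 303591/204644 ≈ 1.4835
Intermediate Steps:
F = I*sqrt(11) (F = sqrt(-11) = I*sqrt(11) ≈ 3.3166*I)
g(p, t) = 44 (g(p, t) = 28 + 16 = 44)
v(15, -54)/g(21, F) + D(23)/(-4651) = 65/44 - 29/(-4651) = 65*(1/44) - 29*(-1/4651) = 65/44 + 29/4651 = 303591/204644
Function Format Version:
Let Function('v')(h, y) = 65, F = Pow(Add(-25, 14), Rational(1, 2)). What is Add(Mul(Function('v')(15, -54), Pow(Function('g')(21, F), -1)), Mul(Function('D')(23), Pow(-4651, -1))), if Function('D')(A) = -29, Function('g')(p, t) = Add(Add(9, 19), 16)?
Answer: Rational(303591, 204644) ≈ 1.4835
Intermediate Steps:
F = Mul(I, Pow(11, Rational(1, 2))) (F = Pow(-11, Rational(1, 2)) = Mul(I, Pow(11, Rational(1, 2))) ≈ Mul(3.3166, I))
Function('g')(p, t) = 44 (Function('g')(p, t) = Add(28, 16) = 44)
Add(Mul(Function('v')(15, -54), Pow(Function('g')(21, F), -1)), Mul(Function('D')(23), Pow(-4651, -1))) = Add(Mul(65, Pow(44, -1)), Mul(-29, Pow(-4651, -1))) = Add(Mul(65, Rational(1, 44)), Mul(-29, Rational(-1, 4651))) = Add(Rational(65, 44), Rational(29, 4651)) = Rational(303591, 204644)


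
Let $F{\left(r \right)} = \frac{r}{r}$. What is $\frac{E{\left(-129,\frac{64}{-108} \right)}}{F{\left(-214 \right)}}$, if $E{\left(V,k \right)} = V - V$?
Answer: $0$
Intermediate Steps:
$F{\left(r \right)} = 1$
$E{\left(V,k \right)} = 0$
$\frac{E{\left(-129,\frac{64}{-108} \right)}}{F{\left(-214 \right)}} = \frac{0}{1} = 0 \cdot 1 = 0$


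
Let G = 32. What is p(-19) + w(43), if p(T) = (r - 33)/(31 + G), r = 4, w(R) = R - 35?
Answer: 475/63 ≈ 7.5397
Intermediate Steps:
w(R) = -35 + R
p(T) = -29/63 (p(T) = (4 - 33)/(31 + 32) = -29/63)
p(-19) + w(43) = -29/63 + (-35 + 43) = -29/63 + 8 = 475/63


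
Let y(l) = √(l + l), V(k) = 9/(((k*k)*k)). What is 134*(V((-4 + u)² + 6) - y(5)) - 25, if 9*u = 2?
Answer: -55018307177/2213550644 - 134*√10 ≈ -448.60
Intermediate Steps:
u = 2/9 (u = (⅑)*2 = 2/9 ≈ 0.22222)
V(k) = 9/k³ (V(k) = 9/((k²*k)) = 9/(k³) = 9/k³)
y(l) = √2*√l (y(l) = √(2*l) = √2*√l)
134*(V((-4 + u)² + 6) - y(5)) - 25 = 134*(9/((-4 + 2/9)² + 6)³ - √2*√5) - 25 = 134*(9/((-34/9)² + 6)³ - √10) - 25 = 134*(9/(1156/81 + 6)³ - √10) - 25 = 134*(9/(1642/81)³ - √10) - 25 = 134*(9*(531441/4427101288) - √10) - 25 = 134*(4782969/4427101288 - √10) - 25 = (320458923/2213550644 - 134*√10) - 25 = -55018307177/2213550644 - 134*√10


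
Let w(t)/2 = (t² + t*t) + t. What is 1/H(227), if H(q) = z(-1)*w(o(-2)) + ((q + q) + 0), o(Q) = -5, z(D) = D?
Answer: 1/364 ≈ 0.0027473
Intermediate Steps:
w(t) = 2*t + 4*t² (w(t) = 2*((t² + t*t) + t) = 2*((t² + t²) + t) = 2*(2*t² + t) = 2*(t + 2*t²) = 2*t + 4*t²)
H(q) = -90 + 2*q (H(q) = -2*(-5)*(1 + 2*(-5)) + ((q + q) + 0) = -2*(-5)*(1 - 10) + (2*q + 0) = -2*(-5)*(-9) + 2*q = -1*90 + 2*q = -90 + 2*q)
1/H(227) = 1/(-90 + 2*227) = 1/(-90 + 454) = 1/364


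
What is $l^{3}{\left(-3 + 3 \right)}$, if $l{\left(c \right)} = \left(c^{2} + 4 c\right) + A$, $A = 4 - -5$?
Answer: $729$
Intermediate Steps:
$A = 9$ ($A = 4 + 5 = 9$)
$l{\left(c \right)} = 9 + c^{2} + 4 c$ ($l{\left(c \right)} = \left(c^{2} + 4 c\right) + 9 = 9 + c^{2} + 4 c$)
$l^{3}{\left(-3 + 3 \right)} = \left(9 + \left(-3 + 3\right)^{2} + 4 \left(-3 + 3\right)\right)^{3} = \left(9 + 0^{2} + 4 \cdot 0\right)^{3} = \left(9 + 0 + 0\right)^{3} = 9^{3} = 729$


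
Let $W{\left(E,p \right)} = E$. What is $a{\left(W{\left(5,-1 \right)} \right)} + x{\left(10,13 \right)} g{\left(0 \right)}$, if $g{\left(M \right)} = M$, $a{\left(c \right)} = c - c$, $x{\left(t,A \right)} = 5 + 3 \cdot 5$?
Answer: $0$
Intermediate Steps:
$x{\left(t,A \right)} = 20$ ($x{\left(t,A \right)} = 5 + 15 = 20$)
$a{\left(c \right)} = 0$
$a{\left(W{\left(5,-1 \right)} \right)} + x{\left(10,13 \right)} g{\left(0 \right)} = 0 + 20 \cdot 0 = 0 + 0 = 0$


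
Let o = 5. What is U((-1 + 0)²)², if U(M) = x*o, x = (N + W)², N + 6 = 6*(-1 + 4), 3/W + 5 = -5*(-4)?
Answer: 13845841/25 ≈ 5.5383e+5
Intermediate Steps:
W = ⅕ (W = 3/(-5 - 5*(-4)) = 3/(-5 + 20) = 3/15 = 3*(1/15) = ⅕ ≈ 0.20000)
N = 12 (N = -6 + 6*(-1 + 4) = -6 + 6*3 = -6 + 18 = 12)
x = 3721/25 (x = (12 + ⅕)² = (61/5)² = 3721/25 ≈ 148.84)
U(M) = 3721/5 (U(M) = (3721/25)*5 = 3721/5)
U((-1 + 0)²)² = (3721/5)² = 13845841/25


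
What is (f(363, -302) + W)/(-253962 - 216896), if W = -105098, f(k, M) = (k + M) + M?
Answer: 105339/470858 ≈ 0.22372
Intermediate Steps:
f(k, M) = k + 2*M (f(k, M) = (M + k) + M = k + 2*M)
(f(363, -302) + W)/(-253962 - 216896) = ((363 + 2*(-302)) - 105098)/(-253962 - 216896) = ((363 - 604) - 105098)/(-470858) = (-241 - 105098)*(-1/470858) = -105339*(-1/470858) = 105339/470858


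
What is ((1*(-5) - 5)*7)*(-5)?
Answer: 350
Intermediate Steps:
((1*(-5) - 5)*7)*(-5) = ((-5 - 5)*7)*(-5) = -10*7*(-5) = -70*(-5) = 350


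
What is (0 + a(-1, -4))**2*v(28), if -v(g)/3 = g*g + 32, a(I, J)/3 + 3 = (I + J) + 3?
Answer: -550800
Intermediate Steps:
a(I, J) = 3*I + 3*J (a(I, J) = -9 + 3*((I + J) + 3) = -9 + 3*(3 + I + J) = -9 + (9 + 3*I + 3*J) = 3*I + 3*J)
v(g) = -96 - 3*g**2 (v(g) = -3*(g*g + 32) = -3*(g**2 + 32) = -3*(32 + g**2) = -96 - 3*g**2)
(0 + a(-1, -4))**2*v(28) = (0 + (3*(-1) + 3*(-4)))**2*(-96 - 3*28**2) = (0 + (-3 - 12))**2*(-96 - 3*784) = (0 - 15)**2*(-96 - 2352) = (-15)**2*(-2448) = 225*(-2448) = -550800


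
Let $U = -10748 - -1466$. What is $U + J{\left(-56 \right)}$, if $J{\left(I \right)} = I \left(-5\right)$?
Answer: $-9002$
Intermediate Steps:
$U = -9282$ ($U = -10748 + 1466 = -9282$)
$J{\left(I \right)} = - 5 I$
$U + J{\left(-56 \right)} = -9282 - -280 = -9282 + 280 = -9002$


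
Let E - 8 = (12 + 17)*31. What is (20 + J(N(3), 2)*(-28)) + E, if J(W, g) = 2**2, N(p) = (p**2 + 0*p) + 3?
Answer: 815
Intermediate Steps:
N(p) = 3 + p**2 (N(p) = (p**2 + 0) + 3 = p**2 + 3 = 3 + p**2)
J(W, g) = 4
E = 907 (E = 8 + (12 + 17)*31 = 8 + 29*31 = 8 + 899 = 907)
(20 + J(N(3), 2)*(-28)) + E = (20 + 4*(-28)) + 907 = (20 - 112) + 907 = -92 + 907 = 815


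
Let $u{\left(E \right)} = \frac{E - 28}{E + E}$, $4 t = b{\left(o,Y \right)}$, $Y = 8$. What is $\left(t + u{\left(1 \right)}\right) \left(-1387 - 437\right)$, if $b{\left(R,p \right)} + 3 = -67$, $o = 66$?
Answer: $56544$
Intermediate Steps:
$b{\left(R,p \right)} = -70$ ($b{\left(R,p \right)} = -3 - 67 = -70$)
$t = - \frac{35}{2}$ ($t = \frac{1}{4} \left(-70\right) = - \frac{35}{2} \approx -17.5$)
$u{\left(E \right)} = \frac{-28 + E}{2 E}$
$\left(t + u{\left(1 \right)}\right) \left(-1387 - 437\right) = \left(- \frac{35}{2} + \frac{-28 + 1}{2 \cdot 1}\right) \left(-1387 - 437\right) = \left(- \frac{35}{2} + \frac{1}{2} \cdot 1 \left(-27\right)\right) \left(-1824\right) = \left(- \frac{35}{2} - \frac{27}{2}\right) \left(-1824\right) = \left(-31\right) \left(-1824\right) = 56544$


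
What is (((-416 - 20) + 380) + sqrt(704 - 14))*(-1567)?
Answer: 87752 - 1567*sqrt(690) ≈ 46590.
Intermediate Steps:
(((-416 - 20) + 380) + sqrt(704 - 14))*(-1567) = ((-436 + 380) + sqrt(690))*(-1567) = (-56 + sqrt(690))*(-1567) = 87752 - 1567*sqrt(690)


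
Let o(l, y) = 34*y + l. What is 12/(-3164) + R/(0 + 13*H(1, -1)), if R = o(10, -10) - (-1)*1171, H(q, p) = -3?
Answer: -665348/30849 ≈ -21.568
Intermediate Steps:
o(l, y) = l + 34*y
R = 841 (R = (10 + 34*(-10)) - (-1)*1171 = (10 - 340) - 1*(-1171) = -330 + 1171 = 841)
12/(-3164) + R/(0 + 13*H(1, -1)) = 12/(-3164) + 841/(0 + 13*(-3)) = 12*(-1/3164) + 841/(0 - 39) = -3/791 + 841/(-39) = -3/791 + 841*(-1/39) = -3/791 - 841/39 = -665348/30849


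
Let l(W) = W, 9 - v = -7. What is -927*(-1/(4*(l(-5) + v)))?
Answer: 927/44 ≈ 21.068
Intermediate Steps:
v = 16 (v = 9 - 1*(-7) = 9 + 7 = 16)
-927*(-1/(4*(l(-5) + v))) = -927*(-1/(4*(-5 + 16))) = -927/((-4*11)) = -927/(-44) = -927*(-1/44) = 927/44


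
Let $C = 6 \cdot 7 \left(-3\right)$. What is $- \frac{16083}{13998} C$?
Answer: $\frac{337743}{2333} \approx 144.77$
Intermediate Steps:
$C = -126$ ($C = 6 \left(-21\right) = -126$)
$- \frac{16083}{13998} C = - \frac{16083}{13998} \left(-126\right) = \left(-16083\right) \frac{1}{13998} \left(-126\right) = \left(- \frac{5361}{4666}\right) \left(-126\right) = \frac{337743}{2333}$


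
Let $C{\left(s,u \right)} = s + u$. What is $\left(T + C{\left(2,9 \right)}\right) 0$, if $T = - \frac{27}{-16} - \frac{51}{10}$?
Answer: $0$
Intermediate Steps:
$T = - \frac{273}{80}$ ($T = \left(-27\right) \left(- \frac{1}{16}\right) - \frac{51}{10} = \frac{27}{16} - \frac{51}{10} = - \frac{273}{80} \approx -3.4125$)
$\left(T + C{\left(2,9 \right)}\right) 0 = \left(- \frac{273}{80} + \left(2 + 9\right)\right) 0 = \left(- \frac{273}{80} + 11\right) 0 = \frac{607}{80} \cdot 0 = 0$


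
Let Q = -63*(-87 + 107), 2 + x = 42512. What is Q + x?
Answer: 41250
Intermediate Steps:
x = 42510 (x = -2 + 42512 = 42510)
Q = -1260 (Q = -63*20 = -1260)
Q + x = -1260 + 42510 = 41250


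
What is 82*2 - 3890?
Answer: -3726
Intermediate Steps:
82*2 - 3890 = 164 - 3890 = -3726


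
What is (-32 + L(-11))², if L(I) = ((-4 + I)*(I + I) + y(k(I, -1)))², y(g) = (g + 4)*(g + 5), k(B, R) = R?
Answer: 13673092624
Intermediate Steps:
y(g) = (4 + g)*(5 + g)
L(I) = (12 + 2*I*(-4 + I))² (L(I) = ((-4 + I)*(I + I) + (20 + (-1)² + 9*(-1)))² = ((-4 + I)*(2*I) + (20 + 1 - 9))² = (2*I*(-4 + I) + 12)² = (12 + 2*I*(-4 + I))²)
(-32 + L(-11))² = (-32 + 4*(6 + (-11)² - 4*(-11))²)² = (-32 + 4*(6 + 121 + 44)²)² = (-32 + 4*171²)² = (-32 + 4*29241)² = (-32 + 116964)² = 116932² = 13673092624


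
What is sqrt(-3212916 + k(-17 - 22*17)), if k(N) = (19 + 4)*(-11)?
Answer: I*sqrt(3213169) ≈ 1792.5*I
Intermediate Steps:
k(N) = -253 (k(N) = 23*(-11) = -253)
sqrt(-3212916 + k(-17 - 22*17)) = sqrt(-3212916 - 253) = sqrt(-3213169) = I*sqrt(3213169)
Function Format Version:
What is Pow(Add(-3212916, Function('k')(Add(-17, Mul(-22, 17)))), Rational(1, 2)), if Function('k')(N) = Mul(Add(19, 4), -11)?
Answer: Mul(I, Pow(3213169, Rational(1, 2))) ≈ Mul(1792.5, I)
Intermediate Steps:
Function('k')(N) = -253 (Function('k')(N) = Mul(23, -11) = -253)
Pow(Add(-3212916, Function('k')(Add(-17, Mul(-22, 17)))), Rational(1, 2)) = Pow(Add(-3212916, -253), Rational(1, 2)) = Pow(-3213169, Rational(1, 2)) = Mul(I, Pow(3213169, Rational(1, 2)))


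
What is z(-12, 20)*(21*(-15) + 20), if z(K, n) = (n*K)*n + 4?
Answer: 1414820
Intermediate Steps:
z(K, n) = 4 + K*n² (z(K, n) = (K*n)*n + 4 = K*n² + 4 = 4 + K*n²)
z(-12, 20)*(21*(-15) + 20) = (4 - 12*20²)*(21*(-15) + 20) = (4 - 12*400)*(-315 + 20) = (4 - 4800)*(-295) = -4796*(-295) = 1414820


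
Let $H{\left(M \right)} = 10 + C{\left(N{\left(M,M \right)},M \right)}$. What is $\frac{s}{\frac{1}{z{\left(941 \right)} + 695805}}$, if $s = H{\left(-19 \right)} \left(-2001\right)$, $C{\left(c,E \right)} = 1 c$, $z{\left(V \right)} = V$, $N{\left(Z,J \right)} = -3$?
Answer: $-9759321222$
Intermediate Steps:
$C{\left(c,E \right)} = c$
$H{\left(M \right)} = 7$ ($H{\left(M \right)} = 10 - 3 = 7$)
$s = -14007$ ($s = 7 \left(-2001\right) = -14007$)
$\frac{s}{\frac{1}{z{\left(941 \right)} + 695805}} = - \frac{14007}{\frac{1}{941 + 695805}} = - \frac{14007}{\frac{1}{696746}} = - 14007 \frac{1}{\frac{1}{696746}} = \left(-14007\right) 696746 = -9759321222$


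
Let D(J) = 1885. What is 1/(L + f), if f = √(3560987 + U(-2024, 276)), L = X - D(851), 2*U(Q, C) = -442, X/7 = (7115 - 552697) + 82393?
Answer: -147464/478403726659 - √3560766/10524881986498 ≈ -3.0842e-7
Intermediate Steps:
X = -3242323 (X = 7*((7115 - 552697) + 82393) = 7*(-545582 + 82393) = 7*(-463189) = -3242323)
U(Q, C) = -221 (U(Q, C) = (½)*(-442) = -221)
L = -3244208 (L = -3242323 - 1*1885 = -3242323 - 1885 = -3244208)
f = √3560766 (f = √(3560987 - 221) = √3560766 ≈ 1887.0)
1/(L + f) = 1/(-3244208 + √3560766)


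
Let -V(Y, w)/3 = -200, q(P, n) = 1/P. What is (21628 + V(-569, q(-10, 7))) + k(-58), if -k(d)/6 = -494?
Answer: 25192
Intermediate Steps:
V(Y, w) = 600 (V(Y, w) = -3*(-200) = 600)
k(d) = 2964 (k(d) = -6*(-494) = 2964)
(21628 + V(-569, q(-10, 7))) + k(-58) = (21628 + 600) + 2964 = 22228 + 2964 = 25192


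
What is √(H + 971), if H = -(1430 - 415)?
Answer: 2*I*√11 ≈ 6.6332*I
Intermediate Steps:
H = -1015 (H = -1*1015 = -1015)
√(H + 971) = √(-1015 + 971) = √(-44) = 2*I*√11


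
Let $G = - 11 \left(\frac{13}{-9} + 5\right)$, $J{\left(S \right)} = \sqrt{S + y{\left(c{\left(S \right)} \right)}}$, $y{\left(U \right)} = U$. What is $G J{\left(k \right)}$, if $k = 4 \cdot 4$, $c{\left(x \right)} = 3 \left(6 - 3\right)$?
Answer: $- \frac{1760}{9} \approx -195.56$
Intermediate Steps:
$c{\left(x \right)} = 9$ ($c{\left(x \right)} = 3 \cdot 3 = 9$)
$k = 16$
$J{\left(S \right)} = \sqrt{9 + S}$ ($J{\left(S \right)} = \sqrt{S + 9} = \sqrt{9 + S}$)
$G = - \frac{352}{9}$ ($G = - 11 \left(13 \left(- \frac{1}{9}\right) + 5\right) = - 11 \left(- \frac{13}{9} + 5\right) = \left(-11\right) \frac{32}{9} = - \frac{352}{9} \approx -39.111$)
$G J{\left(k \right)} = - \frac{352 \sqrt{9 + 16}}{9} = - \frac{352 \sqrt{25}}{9} = \left(- \frac{352}{9}\right) 5 = - \frac{1760}{9}$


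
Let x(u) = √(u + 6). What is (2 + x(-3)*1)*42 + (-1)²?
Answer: 85 + 42*√3 ≈ 157.75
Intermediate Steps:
x(u) = √(6 + u)
(2 + x(-3)*1)*42 + (-1)² = (2 + √(6 - 3)*1)*42 + (-1)² = (2 + √3*1)*42 + 1 = (2 + √3)*42 + 1 = (84 + 42*√3) + 1 = 85 + 42*√3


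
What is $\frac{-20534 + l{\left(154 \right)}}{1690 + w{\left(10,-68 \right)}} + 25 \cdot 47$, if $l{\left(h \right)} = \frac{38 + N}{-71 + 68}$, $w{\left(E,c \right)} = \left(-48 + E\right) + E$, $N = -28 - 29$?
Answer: $\frac{5796967}{4986} \approx 1162.6$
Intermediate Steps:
$N = -57$ ($N = -28 - 29 = -57$)
$w{\left(E,c \right)} = -48 + 2 E$
$l{\left(h \right)} = \frac{19}{3}$ ($l{\left(h \right)} = \frac{38 - 57}{-71 + 68} = - \frac{19}{-3} = \left(-19\right) \left(- \frac{1}{3}\right) = \frac{19}{3}$)
$\frac{-20534 + l{\left(154 \right)}}{1690 + w{\left(10,-68 \right)}} + 25 \cdot 47 = \frac{-20534 + \frac{19}{3}}{1690 + \left(-48 + 2 \cdot 10\right)} + 25 \cdot 47 = - \frac{61583}{3 \left(1690 + \left(-48 + 20\right)\right)} + 1175 = - \frac{61583}{3 \left(1690 - 28\right)} + 1175 = - \frac{61583}{3 \cdot 1662} + 1175 = \left(- \frac{61583}{3}\right) \frac{1}{1662} + 1175 = - \frac{61583}{4986} + 1175 = \frac{5796967}{4986}$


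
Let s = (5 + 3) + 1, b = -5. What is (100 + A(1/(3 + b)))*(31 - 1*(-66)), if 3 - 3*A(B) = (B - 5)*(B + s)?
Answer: 135703/12 ≈ 11309.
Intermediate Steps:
s = 9 (s = 8 + 1 = 9)
A(B) = 1 - (-5 + B)*(9 + B)/3 (A(B) = 1 - (B - 5)*(B + 9)/3 = 1 - (-5 + B)*(9 + B)/3)
(100 + A(1/(3 + b)))*(31 - 1*(-66)) = (100 + (16 - 4/(3*(3 - 5)) - 1/(3*(3 - 5)²)))*(31 - 1*(-66)) = (100 + (16 - 4/3/(-2) - (1/(-2))²/3))*(31 + 66) = (100 + (16 - 4/3*(-½) - (-½)²/3))*97 = (100 + (16 + ⅔ - ⅓*¼))*97 = (100 + (16 + ⅔ - 1/12))*97 = (100 + 199/12)*97 = (1399/12)*97 = 135703/12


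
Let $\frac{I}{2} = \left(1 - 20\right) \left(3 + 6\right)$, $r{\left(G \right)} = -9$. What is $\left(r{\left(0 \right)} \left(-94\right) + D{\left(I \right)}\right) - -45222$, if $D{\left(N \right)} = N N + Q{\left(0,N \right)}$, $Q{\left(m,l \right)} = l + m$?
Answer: $162690$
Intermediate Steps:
$I = -342$ ($I = 2 \left(1 - 20\right) \left(3 + 6\right) = 2 \left(1 - 20\right) 9 = 2 \left(\left(-19\right) 9\right) = 2 \left(-171\right) = -342$)
$D{\left(N \right)} = N + N^{2}$ ($D{\left(N \right)} = N N + \left(N + 0\right) = N^{2} + N = N + N^{2}$)
$\left(r{\left(0 \right)} \left(-94\right) + D{\left(I \right)}\right) - -45222 = \left(\left(-9\right) \left(-94\right) - 342 \left(1 - 342\right)\right) - -45222 = \left(846 - -116622\right) + 45222 = \left(846 + 116622\right) + 45222 = 117468 + 45222 = 162690$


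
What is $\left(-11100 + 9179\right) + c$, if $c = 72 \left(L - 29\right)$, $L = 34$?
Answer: $-1561$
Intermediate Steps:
$c = 360$ ($c = 72 \left(34 - 29\right) = 72 \cdot 5 = 360$)
$\left(-11100 + 9179\right) + c = \left(-11100 + 9179\right) + 360 = -1921 + 360 = -1561$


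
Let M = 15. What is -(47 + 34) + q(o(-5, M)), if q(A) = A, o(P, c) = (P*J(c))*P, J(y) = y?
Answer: 294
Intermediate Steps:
o(P, c) = c*P**2 (o(P, c) = (P*c)*P = c*P**2)
-(47 + 34) + q(o(-5, M)) = -(47 + 34) + 15*(-5)**2 = -1*81 + 15*25 = -81 + 375 = 294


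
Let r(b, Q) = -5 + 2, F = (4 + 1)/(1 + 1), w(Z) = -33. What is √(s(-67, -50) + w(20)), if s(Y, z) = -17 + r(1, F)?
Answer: I*√53 ≈ 7.2801*I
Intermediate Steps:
F = 5/2 ≈ 2.5000
r(b, Q) = -3
s(Y, z) = -20 (s(Y, z) = -17 - 3 = -20)
√(s(-67, -50) + w(20)) = √(-20 - 33) = √(-53) = I*√53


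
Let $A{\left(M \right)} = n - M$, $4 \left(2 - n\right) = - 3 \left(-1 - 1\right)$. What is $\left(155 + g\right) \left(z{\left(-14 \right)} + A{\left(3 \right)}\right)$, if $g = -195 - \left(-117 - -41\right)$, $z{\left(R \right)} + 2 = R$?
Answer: $-666$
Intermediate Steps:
$z{\left(R \right)} = -2 + R$
$n = \frac{1}{2}$ ($n = 2 - \frac{\left(-3\right) \left(-1 - 1\right)}{4} = 2 - \frac{\left(-3\right) \left(-2\right)}{4} = 2 - \frac{3}{2} = \frac{1}{2} \approx 0.5$)
$g = -119$ ($g = -195 - \left(-117 + 41\right) = -195 - -76 = -195 + 76 = -119$)
$A{\left(M \right)} = \frac{1}{2} - M$
$\left(155 + g\right) \left(z{\left(-14 \right)} + A{\left(3 \right)}\right) = \left(155 - 119\right) \left(\left(-2 - 14\right) + \left(\frac{1}{2} - 3\right)\right) = 36 \left(-16 + \left(\frac{1}{2} - 3\right)\right) = 36 \left(-16 - \frac{5}{2}\right) = 36 \left(- \frac{37}{2}\right) = -666$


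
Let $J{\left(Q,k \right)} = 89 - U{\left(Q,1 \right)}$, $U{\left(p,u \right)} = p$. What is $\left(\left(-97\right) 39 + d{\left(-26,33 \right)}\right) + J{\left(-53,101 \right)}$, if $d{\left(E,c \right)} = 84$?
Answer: $-3557$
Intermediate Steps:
$J{\left(Q,k \right)} = 89 - Q$
$\left(\left(-97\right) 39 + d{\left(-26,33 \right)}\right) + J{\left(-53,101 \right)} = \left(\left(-97\right) 39 + 84\right) + \left(89 - -53\right) = \left(-3783 + 84\right) + \left(89 + 53\right) = -3699 + 142 = -3557$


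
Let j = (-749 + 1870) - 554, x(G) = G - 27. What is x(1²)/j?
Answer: -26/567 ≈ -0.045855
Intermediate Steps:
x(G) = -27 + G
j = 567 (j = 1121 - 554 = 567)
x(1²)/j = (-27 + 1²)/567 = (-27 + 1)*(1/567) = -26*1/567 = -26/567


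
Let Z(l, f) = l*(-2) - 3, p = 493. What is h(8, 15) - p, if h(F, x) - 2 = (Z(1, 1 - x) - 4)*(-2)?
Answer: -473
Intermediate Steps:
Z(l, f) = -3 - 2*l (Z(l, f) = -2*l - 3 = -3 - 2*l)
h(F, x) = 20 (h(F, x) = 2 + ((-3 - 2*1) - 4)*(-2) = 2 + ((-3 - 2) - 4)*(-2) = 2 + (-5 - 4)*(-2) = 2 - 9*(-2) = 2 + 18 = 20)
h(8, 15) - p = 20 - 1*493 = 20 - 493 = -473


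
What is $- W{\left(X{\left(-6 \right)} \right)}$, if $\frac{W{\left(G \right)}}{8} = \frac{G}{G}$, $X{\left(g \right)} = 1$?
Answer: $-8$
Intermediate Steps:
$W{\left(G \right)} = 8$ ($W{\left(G \right)} = 8 \frac{G}{G} = 8 \cdot 1 = 8$)
$- W{\left(X{\left(-6 \right)} \right)} = \left(-1\right) 8 = -8$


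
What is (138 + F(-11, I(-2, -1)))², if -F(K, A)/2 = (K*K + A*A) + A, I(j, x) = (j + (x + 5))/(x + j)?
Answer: 868624/81 ≈ 10724.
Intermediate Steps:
I(j, x) = (5 + j + x)/(j + x) (I(j, x) = (j + (5 + x))/(j + x) = (5 + j + x)/(j + x))
F(K, A) = -2*A - 2*A² - 2*K² (F(K, A) = -2*((K*K + A*A) + A) = -2*((K² + A²) + A) = -2*((A² + K²) + A) = -2*(A + A² + K²) = -2*A - 2*A² - 2*K²)
(138 + F(-11, I(-2, -1)))² = (138 + (-2*(5 - 2 - 1)/(-2 - 1) - 2*(5 - 2 - 1)²/(-2 - 1)² - 2*(-11)²))² = (138 + (-2*2/(-3) - 2*(2/(-3))² - 2*121))² = (138 + (-(-2)*2/3 - 2*(-⅓*2)² - 242))² = (138 + (-2*(-⅔) - 2*(-⅔)² - 242))² = (138 + (4/3 - 2*4/9 - 242))² = (138 + (4/3 - 8/9 - 242))² = (138 - 2174/9)² = (-932/9)² = 868624/81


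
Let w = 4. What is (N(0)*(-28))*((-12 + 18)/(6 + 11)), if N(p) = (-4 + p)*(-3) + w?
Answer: -2688/17 ≈ -158.12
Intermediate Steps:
N(p) = 16 - 3*p (N(p) = (-4 + p)*(-3) + 4 = (12 - 3*p) + 4 = 16 - 3*p)
(N(0)*(-28))*((-12 + 18)/(6 + 11)) = ((16 - 3*0)*(-28))*((-12 + 18)/(6 + 11)) = ((16 + 0)*(-28))*(6/17) = (16*(-28))*(6*(1/17)) = -448*6/17 = -2688/17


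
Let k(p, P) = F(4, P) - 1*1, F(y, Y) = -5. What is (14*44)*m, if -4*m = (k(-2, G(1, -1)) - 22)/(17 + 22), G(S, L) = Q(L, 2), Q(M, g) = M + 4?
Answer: 4312/39 ≈ 110.56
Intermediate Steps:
Q(M, g) = 4 + M
G(S, L) = 4 + L
k(p, P) = -6 (k(p, P) = -5 - 1*1 = -5 - 1 = -6)
m = 7/39 (m = -(-6 - 22)/(4*(17 + 22)) = -(-7)/39 = -1/4*(-28/39) = 7/39 ≈ 0.17949)
(14*44)*m = (14*44)*(7/39) = 616*(7/39) = 4312/39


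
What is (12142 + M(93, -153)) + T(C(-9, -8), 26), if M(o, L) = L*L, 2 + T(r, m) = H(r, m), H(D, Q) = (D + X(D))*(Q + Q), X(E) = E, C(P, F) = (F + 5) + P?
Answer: 34301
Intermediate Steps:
C(P, F) = 5 + F + P (C(P, F) = (5 + F) + P = 5 + F + P)
H(D, Q) = 4*D*Q (H(D, Q) = (D + D)*(Q + Q) = (2*D)*(2*Q) = 4*D*Q)
T(r, m) = -2 + 4*m*r (T(r, m) = -2 + 4*r*m = -2 + 4*m*r)
M(o, L) = L**2
(12142 + M(93, -153)) + T(C(-9, -8), 26) = (12142 + (-153)**2) + (-2 + 4*26*(5 - 8 - 9)) = (12142 + 23409) + (-2 + 4*26*(-12)) = 35551 + (-2 - 1248) = 35551 - 1250 = 34301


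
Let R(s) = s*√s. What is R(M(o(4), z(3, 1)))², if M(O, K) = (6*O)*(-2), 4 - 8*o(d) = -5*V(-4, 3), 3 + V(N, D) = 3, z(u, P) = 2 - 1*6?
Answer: -216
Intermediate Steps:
z(u, P) = -4 (z(u, P) = 2 - 6 = -4)
V(N, D) = 0 (V(N, D) = -3 + 3 = 0)
o(d) = ½ (o(d) = ½ - (-5)*0/8 = ½ - ⅛*0 = ½ + 0 = ½)
M(O, K) = -12*O
R(s) = s^(3/2)
R(M(o(4), z(3, 1)))² = ((-12*½)^(3/2))² = ((-6)^(3/2))² = (-6*I*√6)² = -216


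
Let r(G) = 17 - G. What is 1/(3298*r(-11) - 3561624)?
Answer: -1/3469280 ≈ -2.8824e-7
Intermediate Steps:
1/(3298*r(-11) - 3561624) = 1/(3298*(17 - 1*(-11)) - 3561624) = 1/(3298*(17 + 11) - 3561624) = 1/(3298*28 - 3561624) = 1/(92344 - 3561624) = 1/(-3469280) = -1/3469280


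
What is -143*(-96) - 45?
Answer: 13683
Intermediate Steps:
-143*(-96) - 45 = 13728 - 45 = 13683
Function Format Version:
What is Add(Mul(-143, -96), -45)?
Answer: 13683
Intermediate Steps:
Add(Mul(-143, -96), -45) = Add(13728, -45) = 13683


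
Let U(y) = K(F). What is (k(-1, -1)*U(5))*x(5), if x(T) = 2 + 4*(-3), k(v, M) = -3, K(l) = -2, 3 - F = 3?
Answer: -60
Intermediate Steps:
F = 0 (F = 3 - 1*3 = 3 - 3 = 0)
U(y) = -2
x(T) = -10 (x(T) = 2 - 12 = -10)
(k(-1, -1)*U(5))*x(5) = -3*(-2)*(-10) = 6*(-10) = -60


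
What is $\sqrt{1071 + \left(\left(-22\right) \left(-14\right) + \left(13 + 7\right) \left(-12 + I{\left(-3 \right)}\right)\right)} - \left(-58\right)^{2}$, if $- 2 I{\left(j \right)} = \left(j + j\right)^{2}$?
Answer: $-3364 + \sqrt{779} \approx -3336.1$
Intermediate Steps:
$I{\left(j \right)} = - 2 j^{2}$ ($I{\left(j \right)} = - \frac{\left(j + j\right)^{2}}{2} = - \frac{\left(2 j\right)^{2}}{2} = - \frac{4 j^{2}}{2} = - 2 j^{2}$)
$\sqrt{1071 + \left(\left(-22\right) \left(-14\right) + \left(13 + 7\right) \left(-12 + I{\left(-3 \right)}\right)\right)} - \left(-58\right)^{2} = \sqrt{1071 + \left(\left(-22\right) \left(-14\right) + \left(13 + 7\right) \left(-12 - 2 \left(-3\right)^{2}\right)\right)} - \left(-58\right)^{2} = \sqrt{1071 + \left(308 + 20 \left(-12 - 18\right)\right)} - 3364 = \sqrt{1071 + \left(308 + 20 \left(-30\right)\right)} - 3364 = \sqrt{1071 + \left(308 - 600\right)} - 3364 = \sqrt{1071 - 292} - 3364 = \sqrt{779} - 3364 = -3364 + \sqrt{779}$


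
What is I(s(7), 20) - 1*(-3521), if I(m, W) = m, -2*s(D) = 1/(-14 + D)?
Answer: 49295/14 ≈ 3521.1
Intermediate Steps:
s(D) = -1/(2*(-14 + D))
I(s(7), 20) - 1*(-3521) = -1/(-28 + 2*7) - 1*(-3521) = -1/(-28 + 14) + 3521 = -1/(-14) + 3521 = -1*(-1/14) + 3521 = 1/14 + 3521 = 49295/14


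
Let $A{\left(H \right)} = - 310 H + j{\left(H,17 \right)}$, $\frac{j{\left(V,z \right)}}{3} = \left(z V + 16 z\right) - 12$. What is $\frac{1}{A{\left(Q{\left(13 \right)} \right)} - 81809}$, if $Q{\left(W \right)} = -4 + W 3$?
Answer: $- \frac{1}{90094} \approx -1.11 \cdot 10^{-5}$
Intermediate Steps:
$Q{\left(W \right)} = -4 + 3 W$
$j{\left(V,z \right)} = -36 + 48 z + 3 V z$ ($j{\left(V,z \right)} = 3 \left(\left(z V + 16 z\right) - 12\right) = 3 \left(\left(V z + 16 z\right) - 12\right) = 3 \left(\left(16 z + V z\right) - 12\right) = 3 \left(-12 + 16 z + V z\right) = -36 + 48 z + 3 V z$)
$A{\left(H \right)} = 780 - 259 H$ ($A{\left(H \right)} = - 310 H + \left(-36 + 48 \cdot 17 + 3 H 17\right) = - 310 H + \left(-36 + 816 + 51 H\right) = - 310 H + \left(780 + 51 H\right) = 780 - 259 H$)
$\frac{1}{A{\left(Q{\left(13 \right)} \right)} - 81809} = \frac{1}{\left(780 - 259 \left(-4 + 3 \cdot 13\right)\right) - 81809} = \frac{1}{\left(780 - 259 \left(-4 + 39\right)\right) - 81809} = \frac{1}{\left(780 - 9065\right) - 81809} = \frac{1}{-8285 - 81809} = \frac{1}{-90094} = - \frac{1}{90094}$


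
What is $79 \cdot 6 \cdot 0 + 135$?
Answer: $135$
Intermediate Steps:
$79 \cdot 6 \cdot 0 + 135 = 79 \cdot 0 + 135 = 0 + 135 = 135$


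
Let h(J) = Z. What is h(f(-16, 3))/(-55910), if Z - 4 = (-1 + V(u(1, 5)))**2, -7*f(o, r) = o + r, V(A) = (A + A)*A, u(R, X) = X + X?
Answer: -7921/11182 ≈ -0.70837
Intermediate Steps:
u(R, X) = 2*X
V(A) = 2*A**2 (V(A) = (2*A)*A = 2*A**2)
f(o, r) = -o/7 - r/7 (f(o, r) = -(o + r)/7 = -o/7 - r/7)
Z = 39605 (Z = 4 + (-1 + 2*(2*5)**2)**2 = 4 + (-1 + 2*10**2)**2 = 4 + (-1 + 2*100)**2 = 4 + (-1 + 200)**2 = 4 + 199**2 = 4 + 39601 = 39605)
h(J) = 39605
h(f(-16, 3))/(-55910) = 39605/(-55910) = 39605*(-1/55910) = -7921/11182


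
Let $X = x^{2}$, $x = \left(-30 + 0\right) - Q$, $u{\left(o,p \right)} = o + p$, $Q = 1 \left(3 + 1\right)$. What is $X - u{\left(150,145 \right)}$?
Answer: $861$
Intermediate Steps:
$Q = 4$ ($Q = 1 \cdot 4 = 4$)
$x = -34$ ($x = \left(-30 + 0\right) - 4 = -30 - 4 = -34$)
$X = 1156$ ($X = \left(-34\right)^{2} = 1156$)
$X - u{\left(150,145 \right)} = 1156 - \left(150 + 145\right) = 1156 - 295 = 861$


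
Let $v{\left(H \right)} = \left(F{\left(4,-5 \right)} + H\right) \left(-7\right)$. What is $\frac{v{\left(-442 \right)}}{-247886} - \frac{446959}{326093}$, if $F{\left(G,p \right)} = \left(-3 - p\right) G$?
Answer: $- \frac{55892774604}{40416944699} \approx -1.3829$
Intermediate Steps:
$F{\left(G,p \right)} = G \left(-3 - p\right)$
$v{\left(H \right)} = -56 - 7 H$ ($v{\left(H \right)} = \left(\left(-1\right) 4 \left(3 - 5\right) + H\right) \left(-7\right) = \left(\left(-1\right) 4 \left(-2\right) + H\right) \left(-7\right) = \left(8 + H\right) \left(-7\right) = -56 - 7 H$)
$\frac{v{\left(-442 \right)}}{-247886} - \frac{446959}{326093} = \frac{-56 - -3094}{-247886} - \frac{446959}{326093} = \left(-56 + 3094\right) \left(- \frac{1}{247886}\right) - \frac{446959}{326093} = 3038 \left(- \frac{1}{247886}\right) - \frac{446959}{326093} = - \frac{1519}{123943} - \frac{446959}{326093} = - \frac{55892774604}{40416944699}$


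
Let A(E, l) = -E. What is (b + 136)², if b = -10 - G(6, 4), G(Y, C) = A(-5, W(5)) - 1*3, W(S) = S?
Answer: 15376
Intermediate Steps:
G(Y, C) = 2 (G(Y, C) = -1*(-5) - 1*3 = 5 - 3 = 2)
b = -12 (b = -10 - 1*2 = -10 - 2 = -12)
(b + 136)² = (-12 + 136)² = 124² = 15376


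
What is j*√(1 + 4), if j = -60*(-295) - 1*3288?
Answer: 14412*√5 ≈ 32226.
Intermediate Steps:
j = 14412 (j = 17700 - 3288 = 14412)
j*√(1 + 4) = 14412*√(1 + 4) = 14412*√5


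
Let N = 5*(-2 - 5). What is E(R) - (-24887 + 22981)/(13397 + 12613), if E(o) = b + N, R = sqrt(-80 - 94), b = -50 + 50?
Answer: -454222/13005 ≈ -34.927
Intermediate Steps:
b = 0
N = -35 (N = 5*(-7) = -35)
R = I*sqrt(174) (R = sqrt(-174) = I*sqrt(174) ≈ 13.191*I)
E(o) = -35 (E(o) = 0 - 35 = -35)
E(R) - (-24887 + 22981)/(13397 + 12613) = -35 - (-24887 + 22981)/(13397 + 12613) = -35 - (-1906)/26010 = -35 - 1*(-953/13005) = -35 + 953/13005 = -454222/13005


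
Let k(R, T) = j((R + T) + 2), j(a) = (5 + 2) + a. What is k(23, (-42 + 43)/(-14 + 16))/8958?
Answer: 65/17916 ≈ 0.0036280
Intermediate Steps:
j(a) = 7 + a
k(R, T) = 9 + R + T (k(R, T) = 7 + ((R + T) + 2) = 7 + (2 + R + T) = 9 + R + T)
k(23, (-42 + 43)/(-14 + 16))/8958 = (9 + 23 + (-42 + 43)/(-14 + 16))/8958 = (9 + 23 + 1/2)*(1/8958) = (65/2)*(1/8958) = 65/17916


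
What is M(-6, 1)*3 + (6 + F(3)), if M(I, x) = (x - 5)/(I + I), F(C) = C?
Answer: 10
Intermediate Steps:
M(I, x) = (-5 + x)/(2*I) (M(I, x) = (-5 + x)/((2*I)) = (-5 + x)*(1/(2*I)) = (-5 + x)/(2*I))
M(-6, 1)*3 + (6 + F(3)) = ((½)*(-5 + 1)/(-6))*3 + (6 + 3) = ((½)*(-⅙)*(-4))*3 + 9 = (⅓)*3 + 9 = 1 + 9 = 10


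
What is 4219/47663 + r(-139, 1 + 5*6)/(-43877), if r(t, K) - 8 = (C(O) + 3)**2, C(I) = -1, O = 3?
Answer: 184545107/2091309451 ≈ 0.088244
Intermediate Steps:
r(t, K) = 12 (r(t, K) = 8 + (-1 + 3)**2 = 8 + 2**2 = 8 + 4 = 12)
4219/47663 + r(-139, 1 + 5*6)/(-43877) = 4219/47663 + 12/(-43877) = 4219*(1/47663) + 12*(-1/43877) = 4219/47663 - 12/43877 = 184545107/2091309451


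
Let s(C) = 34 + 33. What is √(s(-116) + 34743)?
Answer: 59*√10 ≈ 186.57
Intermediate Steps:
s(C) = 67
√(s(-116) + 34743) = √(67 + 34743) = √34810 = 59*√10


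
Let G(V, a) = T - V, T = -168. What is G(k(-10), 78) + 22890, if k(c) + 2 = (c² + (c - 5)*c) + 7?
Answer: 22467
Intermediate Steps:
k(c) = 5 + c² + c*(-5 + c) (k(c) = -2 + ((c² + (c - 5)*c) + 7) = -2 + ((c² + (-5 + c)*c) + 7) = -2 + ((c² + c*(-5 + c)) + 7) = -2 + (7 + c² + c*(-5 + c)) = 5 + c² + c*(-5 + c))
G(V, a) = -168 - V
G(k(-10), 78) + 22890 = (-168 - (5 - 5*(-10) + 2*(-10)²)) + 22890 = (-168 - (5 + 50 + 2*100)) + 22890 = (-168 - (5 + 50 + 200)) + 22890 = (-168 - 1*255) + 22890 = (-168 - 255) + 22890 = -423 + 22890 = 22467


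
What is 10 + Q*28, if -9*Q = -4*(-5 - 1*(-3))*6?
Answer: -418/3 ≈ -139.33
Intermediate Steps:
Q = -16/3 (Q = -(-4*(-5 - 1*(-3)))*6/9 = -(-4*(-5 + 3))*6/9 = -(-4*(-2))*6/9 = -8*6/9 = -⅑*48 = -16/3 ≈ -5.3333)
10 + Q*28 = 10 - 16/3*28 = 10 - 448/3 = -418/3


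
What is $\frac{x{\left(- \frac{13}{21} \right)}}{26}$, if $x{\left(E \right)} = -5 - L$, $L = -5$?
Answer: $0$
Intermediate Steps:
$x{\left(E \right)} = 0$ ($x{\left(E \right)} = -5 - -5 = -5 + 5 = 0$)
$\frac{x{\left(- \frac{13}{21} \right)}}{26} = \frac{0}{26} = 0 \cdot \frac{1}{26} = 0$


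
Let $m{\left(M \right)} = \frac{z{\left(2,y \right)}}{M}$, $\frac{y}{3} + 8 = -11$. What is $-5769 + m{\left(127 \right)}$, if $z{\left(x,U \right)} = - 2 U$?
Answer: $- \frac{732549}{127} \approx -5768.1$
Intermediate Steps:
$y = -57$ ($y = -24 + 3 \left(-11\right) = -24 - 33 = -57$)
$m{\left(M \right)} = \frac{114}{M}$ ($m{\left(M \right)} = \frac{\left(-2\right) \left(-57\right)}{M} = \frac{114}{M}$)
$-5769 + m{\left(127 \right)} = -5769 + \frac{114}{127} = - \frac{732549}{127}$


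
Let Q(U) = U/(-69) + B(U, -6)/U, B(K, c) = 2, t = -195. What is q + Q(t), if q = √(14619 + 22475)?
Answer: 12629/4485 + √37094 ≈ 195.41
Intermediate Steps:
Q(U) = 2/U - U/69 (Q(U) = U/(-69) + 2/U = U*(-1/69) + 2/U = -U/69 + 2/U = 2/U - U/69)
q = √37094 ≈ 192.60
q + Q(t) = √37094 + (2/(-195) - 1/69*(-195)) = √37094 + (2*(-1/195) + 65/23) = √37094 + (-2/195 + 65/23) = √37094 + 12629/4485 = 12629/4485 + √37094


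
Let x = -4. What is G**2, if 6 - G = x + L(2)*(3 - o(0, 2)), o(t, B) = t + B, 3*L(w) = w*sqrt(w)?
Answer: 908/9 - 40*sqrt(2)/3 ≈ 82.033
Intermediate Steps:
L(w) = w**(3/2)/3 (L(w) = (w*sqrt(w))/3 = w**(3/2)/3)
o(t, B) = B + t
G = 10 - 2*sqrt(2)/3 (G = 6 - (-4 + (2**(3/2)/3)*(3 - (2 + 0))) = 6 - (-4 + ((2*sqrt(2))/3)*(3 - 1*2)) = 6 - (-4 + (2*sqrt(2)/3)*(3 - 2)) = 6 - (-4 + (2*sqrt(2)/3)*1) = 6 - (-4 + 2*sqrt(2)/3) = 6 + (4 - 2*sqrt(2)/3) = 10 - 2*sqrt(2)/3 ≈ 9.0572)
G**2 = (10 - 2*sqrt(2)/3)**2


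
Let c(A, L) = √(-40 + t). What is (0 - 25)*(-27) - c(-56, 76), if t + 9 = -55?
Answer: 675 - 2*I*√26 ≈ 675.0 - 10.198*I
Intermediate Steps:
t = -64 (t = -9 - 55 = -64)
c(A, L) = 2*I*√26 (c(A, L) = √(-40 - 64) = √(-104) = 2*I*√26)
(0 - 25)*(-27) - c(-56, 76) = (0 - 25)*(-27) - 2*I*√26 = -25*(-27) - 2*I*√26 = 675 - 2*I*√26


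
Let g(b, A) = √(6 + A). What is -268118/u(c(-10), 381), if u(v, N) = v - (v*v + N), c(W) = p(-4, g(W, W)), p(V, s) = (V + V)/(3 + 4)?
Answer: 13137782/18789 ≈ 699.23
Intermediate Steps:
p(V, s) = 2*V/7 (p(V, s) = (2*V)/7 = (2*V)*(⅐) = 2*V/7)
c(W) = -8/7 (c(W) = (2/7)*(-4) = -8/7)
u(v, N) = v - N - v² (u(v, N) = v - (v² + N) = v - (N + v²) = v + (-N - v²) = v - N - v²)
-268118/u(c(-10), 381) = -268118/(-8/7 - 1*381 - (-8/7)²) = -268118/(-8/7 - 381 - 1*64/49) = -268118/(-8/7 - 381 - 64/49) = -268118/(-18789/49) = -268118*(-49/18789) = 13137782/18789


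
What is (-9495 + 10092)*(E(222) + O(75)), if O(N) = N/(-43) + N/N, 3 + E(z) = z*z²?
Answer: 280867547091/43 ≈ 6.5318e+9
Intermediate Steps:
E(z) = -3 + z³ (E(z) = -3 + z*z² = -3 + z³)
O(N) = 1 - N/43 (O(N) = N*(-1/43) + 1 = -N/43 + 1 = 1 - N/43)
(-9495 + 10092)*(E(222) + O(75)) = (-9495 + 10092)*((-3 + 222³) + (1 - 1/43*75)) = 597*((-3 + 10941048) + (1 - 75/43)) = 597*(10941045 - 32/43) = 597*(470464903/43) = 280867547091/43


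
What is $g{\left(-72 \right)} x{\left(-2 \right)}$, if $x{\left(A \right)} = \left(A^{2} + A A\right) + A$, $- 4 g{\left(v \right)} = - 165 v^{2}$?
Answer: $1283040$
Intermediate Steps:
$g{\left(v \right)} = \frac{165 v^{2}}{4}$ ($g{\left(v \right)} = - \frac{\left(-165\right) v^{2}}{4} = \frac{165 v^{2}}{4}$)
$x{\left(A \right)} = A + 2 A^{2}$ ($x{\left(A \right)} = \left(A^{2} + A^{2}\right) + A = 2 A^{2} + A = A + 2 A^{2}$)
$g{\left(-72 \right)} x{\left(-2 \right)} = \frac{165 \left(-72\right)^{2}}{4} \left(- 2 \left(1 + 2 \left(-2\right)\right)\right) = \frac{165}{4} \cdot 5184 \left(- 2 \left(1 - 4\right)\right) = 213840 \left(\left(-2\right) \left(-3\right)\right) = 213840 \cdot 6 = 1283040$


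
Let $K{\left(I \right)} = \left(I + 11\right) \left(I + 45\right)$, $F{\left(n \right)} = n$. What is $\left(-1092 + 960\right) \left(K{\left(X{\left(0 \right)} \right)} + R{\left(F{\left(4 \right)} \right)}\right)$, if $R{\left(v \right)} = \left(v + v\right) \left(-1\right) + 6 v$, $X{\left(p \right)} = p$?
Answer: $-67452$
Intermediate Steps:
$K{\left(I \right)} = \left(11 + I\right) \left(45 + I\right)$
$R{\left(v \right)} = 4 v$ ($R{\left(v \right)} = 2 v \left(-1\right) + 6 v = - 2 v + 6 v = 4 v$)
$\left(-1092 + 960\right) \left(K{\left(X{\left(0 \right)} \right)} + R{\left(F{\left(4 \right)} \right)}\right) = \left(-1092 + 960\right) \left(\left(495 + 0^{2} + 56 \cdot 0\right) + 4 \cdot 4\right) = - 132 \left(\left(495 + 0 + 0\right) + 16\right) = - 132 \left(495 + 16\right) = \left(-132\right) 511 = -67452$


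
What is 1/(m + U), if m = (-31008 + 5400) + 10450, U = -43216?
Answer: -1/58374 ≈ -1.7131e-5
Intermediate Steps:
m = -15158 (m = -25608 + 10450 = -15158)
1/(m + U) = 1/(-15158 - 43216) = 1/(-58374) = -1/58374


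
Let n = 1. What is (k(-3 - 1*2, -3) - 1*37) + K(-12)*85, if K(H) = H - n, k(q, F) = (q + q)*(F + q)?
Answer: -1062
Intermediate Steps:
k(q, F) = 2*q*(F + q) (k(q, F) = (2*q)*(F + q) = 2*q*(F + q))
K(H) = -1 + H (K(H) = H - 1*1 = H - 1 = -1 + H)
(k(-3 - 1*2, -3) - 1*37) + K(-12)*85 = (2*(-3 - 1*2)*(-3 + (-3 - 1*2)) - 1*37) + (-1 - 12)*85 = (2*(-3 - 2)*(-3 + (-3 - 2)) - 37) - 13*85 = (2*(-5)*(-3 - 5) - 37) - 1105 = (2*(-5)*(-8) - 37) - 1105 = (80 - 37) - 1105 = 43 - 1105 = -1062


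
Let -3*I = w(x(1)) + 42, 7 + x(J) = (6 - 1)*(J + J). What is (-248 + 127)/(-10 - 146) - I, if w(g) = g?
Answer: 2461/156 ≈ 15.776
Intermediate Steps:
x(J) = -7 + 10*J (x(J) = -7 + (6 - 1)*(J + J) = -7 + 5*(2*J) = -7 + 10*J)
I = -15 (I = -((-7 + 10*1) + 42)/3 = -((-7 + 10) + 42)/3 = -(3 + 42)/3 = -⅓*45 = -15)
(-248 + 127)/(-10 - 146) - I = (-248 + 127)/(-10 - 146) - 1*(-15) = -121/(-156) + 15 = -121*(-1/156) + 15 = 121/156 + 15 = 2461/156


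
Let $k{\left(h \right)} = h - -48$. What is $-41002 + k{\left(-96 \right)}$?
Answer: $-41050$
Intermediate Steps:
$k{\left(h \right)} = 48 + h$ ($k{\left(h \right)} = h + 48 = 48 + h$)
$-41002 + k{\left(-96 \right)} = -41002 + \left(48 - 96\right) = -41002 - 48 = -41050$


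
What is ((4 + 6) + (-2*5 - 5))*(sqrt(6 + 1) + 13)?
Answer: -65 - 5*sqrt(7) ≈ -78.229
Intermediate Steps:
((4 + 6) + (-2*5 - 5))*(sqrt(6 + 1) + 13) = (10 + (-10 - 5))*(sqrt(7) + 13) = (10 - 15)*(13 + sqrt(7)) = -5*(13 + sqrt(7)) = -65 - 5*sqrt(7)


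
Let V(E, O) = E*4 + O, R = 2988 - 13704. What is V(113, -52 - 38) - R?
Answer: 11078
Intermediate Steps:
R = -10716
V(E, O) = O + 4*E (V(E, O) = 4*E + O = O + 4*E)
V(113, -52 - 38) - R = ((-52 - 38) + 4*113) - 1*(-10716) = (-90 + 452) + 10716 = 362 + 10716 = 11078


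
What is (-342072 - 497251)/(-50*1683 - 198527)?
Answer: 839323/282677 ≈ 2.9692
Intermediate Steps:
(-342072 - 497251)/(-50*1683 - 198527) = -839323/(-84150 - 198527) = -839323/(-282677) = -839323*(-1/282677) = 839323/282677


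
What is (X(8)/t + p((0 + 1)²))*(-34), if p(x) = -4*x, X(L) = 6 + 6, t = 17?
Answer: 112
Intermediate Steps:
X(L) = 12
(X(8)/t + p((0 + 1)²))*(-34) = (12/17 - 4*(0 + 1)²)*(-34) = (12*(1/17) - 4*1²)*(-34) = (12/17 - 4*1)*(-34) = (12/17 - 4)*(-34) = -56/17*(-34) = 112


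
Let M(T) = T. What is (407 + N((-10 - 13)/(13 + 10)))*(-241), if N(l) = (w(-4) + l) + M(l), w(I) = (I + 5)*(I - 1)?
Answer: -96400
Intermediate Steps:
w(I) = (-1 + I)*(5 + I) (w(I) = (5 + I)*(-1 + I) = (-1 + I)*(5 + I))
N(l) = -5 + 2*l (N(l) = ((-5 + (-4)² + 4*(-4)) + l) + l = ((-5 + 16 - 16) + l) + l = (-5 + l) + l = -5 + 2*l)
(407 + N((-10 - 13)/(13 + 10)))*(-241) = (407 + (-5 + 2*((-10 - 13)/(13 + 10))))*(-241) = (407 + (-5 + 2*(-23/23)))*(-241) = (407 + (-5 + 2*(-23*1/23)))*(-241) = (407 + (-5 + 2*(-1)))*(-241) = (407 + (-5 - 2))*(-241) = (407 - 7)*(-241) = 400*(-241) = -96400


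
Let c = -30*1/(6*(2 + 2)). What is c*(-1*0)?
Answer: 0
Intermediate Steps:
c = -5/4 (c = -30/(4*6) = -30/24 = -30*1/24 = -5/4 ≈ -1.2500)
c*(-1*0) = -(-5)*0/4 = -5/4*0 = 0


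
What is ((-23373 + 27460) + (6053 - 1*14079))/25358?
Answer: -3939/25358 ≈ -0.15534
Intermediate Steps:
((-23373 + 27460) + (6053 - 1*14079))/25358 = (4087 + (6053 - 14079))*(1/25358) = (4087 - 8026)*(1/25358) = -3939*1/25358 = -3939/25358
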